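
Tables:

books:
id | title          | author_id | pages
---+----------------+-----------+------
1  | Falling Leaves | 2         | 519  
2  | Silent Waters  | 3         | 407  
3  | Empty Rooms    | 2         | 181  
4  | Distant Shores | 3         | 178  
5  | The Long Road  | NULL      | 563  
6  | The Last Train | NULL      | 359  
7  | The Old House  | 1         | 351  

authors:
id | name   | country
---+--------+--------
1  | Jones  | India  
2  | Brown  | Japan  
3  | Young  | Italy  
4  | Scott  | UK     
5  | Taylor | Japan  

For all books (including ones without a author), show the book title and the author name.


LEFT JOIN keeps every row from books (the left table); where author_id has no match in authors, the author columns become NULL. Walk through each book:
  - book 1 (Falling Leaves): author_id=2 -> matches Brown
  - book 2 (Silent Waters): author_id=3 -> matches Young
  - book 3 (Empty Rooms): author_id=2 -> matches Brown
  - book 4 (Distant Shores): author_id=3 -> matches Young
  - book 5 (The Long Road): author_id=NULL, no match -> kept with NULL
  - book 6 (The Last Train): author_id=NULL, no match -> kept with NULL
  - book 7 (The Old House): author_id=1 -> matches Jones
All 7 rows appear; 2 have NULL author.

SQL:
SELECT a.title, b.name AS author
FROM books a
LEFT JOIN authors b ON a.author_id = b.id

Result:
title          | author
---------------+-------
Falling Leaves | Brown 
Silent Waters  | Young 
Empty Rooms    | Brown 
Distant Shores | Young 
The Long Road  | NULL  
The Last Train | NULL  
The Old House  | Jones 


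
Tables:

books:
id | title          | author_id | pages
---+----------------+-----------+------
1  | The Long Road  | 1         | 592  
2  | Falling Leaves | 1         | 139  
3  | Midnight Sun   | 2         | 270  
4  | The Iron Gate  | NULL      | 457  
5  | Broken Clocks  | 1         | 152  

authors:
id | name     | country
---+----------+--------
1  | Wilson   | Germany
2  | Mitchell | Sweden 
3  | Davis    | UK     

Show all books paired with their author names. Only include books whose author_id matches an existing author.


INNER JOIN keeps only books rows whose author_id matches an id in authors. Walk through each book:
  - book 1 (The Long Road): author_id=1 -> matches Wilson
  - book 2 (Falling Leaves): author_id=1 -> matches Wilson
  - book 3 (Midnight Sun): author_id=2 -> matches Mitchell
  - book 4 (The Iron Gate): author_id=NULL, no match -> dropped
  - book 5 (Broken Clocks): author_id=1 -> matches Wilson
So 1 of 5 rows is dropped.

SQL:
SELECT a.title, b.name AS author
FROM books a
INNER JOIN authors b ON a.author_id = b.id

Result:
title          | author  
---------------+---------
The Long Road  | Wilson  
Falling Leaves | Wilson  
Midnight Sun   | Mitchell
Broken Clocks  | Wilson  


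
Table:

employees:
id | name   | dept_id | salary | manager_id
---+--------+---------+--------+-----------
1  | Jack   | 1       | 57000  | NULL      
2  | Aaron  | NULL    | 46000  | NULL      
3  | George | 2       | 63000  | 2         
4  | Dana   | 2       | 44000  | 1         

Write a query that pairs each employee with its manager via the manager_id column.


This is a self-join: employees is joined to a second copy of itself, matching each row's manager_id to another row's id. Use LEFT JOIN so rows with manager_id=NULL are kept.
  - employee 1 (Jack): manager_id=NULL -> NULL
  - employee 2 (Aaron): manager_id=NULL -> NULL
  - employee 3 (George): manager_id=2 -> Aaron
  - employee 4 (Dana): manager_id=1 -> Jack

SQL:
SELECT a.name AS item, b.name AS manager
FROM employees a
LEFT JOIN employees b ON a.manager_id = b.id

Result:
item   | manager
-------+--------
Jack   | NULL   
Aaron  | NULL   
George | Aaron  
Dana   | Jack   


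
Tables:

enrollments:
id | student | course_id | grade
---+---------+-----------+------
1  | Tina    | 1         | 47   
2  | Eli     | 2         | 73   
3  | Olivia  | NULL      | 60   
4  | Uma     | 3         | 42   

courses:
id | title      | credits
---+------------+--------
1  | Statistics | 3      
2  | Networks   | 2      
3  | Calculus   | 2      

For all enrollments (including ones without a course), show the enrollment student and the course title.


LEFT JOIN keeps every row from enrollments (the left table); where course_id has no match in courses, the course columns become NULL. Walk through each enrollment:
  - enrollment 1 (Tina): course_id=1 -> matches Statistics
  - enrollment 2 (Eli): course_id=2 -> matches Networks
  - enrollment 3 (Olivia): course_id=NULL, no match -> kept with NULL
  - enrollment 4 (Uma): course_id=3 -> matches Calculus
All 4 rows appear; 1 has NULL course.

SQL:
SELECT a.student, b.title AS course
FROM enrollments a
LEFT JOIN courses b ON a.course_id = b.id

Result:
student | course    
--------+-----------
Tina    | Statistics
Eli     | Networks  
Olivia  | NULL      
Uma     | Calculus  


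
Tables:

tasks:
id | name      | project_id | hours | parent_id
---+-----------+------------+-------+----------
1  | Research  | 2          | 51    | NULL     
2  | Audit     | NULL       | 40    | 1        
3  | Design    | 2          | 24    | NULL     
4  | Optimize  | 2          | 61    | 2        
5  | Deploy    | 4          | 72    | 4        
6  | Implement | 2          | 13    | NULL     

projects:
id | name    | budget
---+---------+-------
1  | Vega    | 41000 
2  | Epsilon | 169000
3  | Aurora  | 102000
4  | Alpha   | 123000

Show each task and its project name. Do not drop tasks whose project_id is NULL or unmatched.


LEFT JOIN keeps every row from tasks (the left table); where project_id has no match in projects, the project columns become NULL. Walk through each task:
  - task 1 (Research): project_id=2 -> matches Epsilon
  - task 2 (Audit): project_id=NULL, no match -> kept with NULL
  - task 3 (Design): project_id=2 -> matches Epsilon
  - task 4 (Optimize): project_id=2 -> matches Epsilon
  - task 5 (Deploy): project_id=4 -> matches Alpha
  - task 6 (Implement): project_id=2 -> matches Epsilon
All 6 rows appear; 1 has NULL project.

SQL:
SELECT a.name, b.name AS project
FROM tasks a
LEFT JOIN projects b ON a.project_id = b.id

Result:
name      | project
----------+--------
Research  | Epsilon
Audit     | NULL   
Design    | Epsilon
Optimize  | Epsilon
Deploy    | Alpha  
Implement | Epsilon


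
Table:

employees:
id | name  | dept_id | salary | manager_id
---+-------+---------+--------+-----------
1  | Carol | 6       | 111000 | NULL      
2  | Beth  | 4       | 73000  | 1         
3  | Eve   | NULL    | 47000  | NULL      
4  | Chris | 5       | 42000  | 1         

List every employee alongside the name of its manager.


This is a self-join: employees is joined to a second copy of itself, matching each row's manager_id to another row's id. Use LEFT JOIN so rows with manager_id=NULL are kept.
  - employee 1 (Carol): manager_id=NULL -> NULL
  - employee 2 (Beth): manager_id=1 -> Carol
  - employee 3 (Eve): manager_id=NULL -> NULL
  - employee 4 (Chris): manager_id=1 -> Carol

SQL:
SELECT a.name AS item, b.name AS manager
FROM employees a
LEFT JOIN employees b ON a.manager_id = b.id

Result:
item  | manager
------+--------
Carol | NULL   
Beth  | Carol  
Eve   | NULL   
Chris | Carol  


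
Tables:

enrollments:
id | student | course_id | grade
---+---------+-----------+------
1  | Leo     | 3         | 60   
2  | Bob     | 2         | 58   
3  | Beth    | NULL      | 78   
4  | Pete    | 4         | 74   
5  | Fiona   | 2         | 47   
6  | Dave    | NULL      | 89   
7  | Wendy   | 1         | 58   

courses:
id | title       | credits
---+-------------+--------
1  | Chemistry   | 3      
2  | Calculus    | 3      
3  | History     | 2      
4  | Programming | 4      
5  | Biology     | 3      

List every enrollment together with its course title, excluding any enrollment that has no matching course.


INNER JOIN keeps only enrollments rows whose course_id matches an id in courses. Walk through each enrollment:
  - enrollment 1 (Leo): course_id=3 -> matches History
  - enrollment 2 (Bob): course_id=2 -> matches Calculus
  - enrollment 3 (Beth): course_id=NULL, no match -> dropped
  - enrollment 4 (Pete): course_id=4 -> matches Programming
  - enrollment 5 (Fiona): course_id=2 -> matches Calculus
  - enrollment 6 (Dave): course_id=NULL, no match -> dropped
  - enrollment 7 (Wendy): course_id=1 -> matches Chemistry
So 2 of 7 rows are dropped.

SQL:
SELECT a.student, b.title AS course
FROM enrollments a
INNER JOIN courses b ON a.course_id = b.id

Result:
student | course     
--------+------------
Leo     | History    
Bob     | Calculus   
Pete    | Programming
Fiona   | Calculus   
Wendy   | Chemistry  


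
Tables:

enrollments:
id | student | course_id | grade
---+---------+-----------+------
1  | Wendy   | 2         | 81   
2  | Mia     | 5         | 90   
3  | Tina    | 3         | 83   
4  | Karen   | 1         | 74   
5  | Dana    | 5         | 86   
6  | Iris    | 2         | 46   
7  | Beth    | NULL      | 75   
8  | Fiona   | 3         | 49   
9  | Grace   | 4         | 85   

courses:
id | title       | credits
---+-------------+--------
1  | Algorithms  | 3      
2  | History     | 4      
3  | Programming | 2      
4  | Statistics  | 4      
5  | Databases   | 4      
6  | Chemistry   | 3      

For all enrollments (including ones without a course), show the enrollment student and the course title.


LEFT JOIN keeps every row from enrollments (the left table); where course_id has no match in courses, the course columns become NULL. Walk through each enrollment:
  - enrollment 1 (Wendy): course_id=2 -> matches History
  - enrollment 2 (Mia): course_id=5 -> matches Databases
  - enrollment 3 (Tina): course_id=3 -> matches Programming
  - enrollment 4 (Karen): course_id=1 -> matches Algorithms
  - enrollment 5 (Dana): course_id=5 -> matches Databases
  - enrollment 6 (Iris): course_id=2 -> matches History
  - enrollment 7 (Beth): course_id=NULL, no match -> kept with NULL
  - enrollment 8 (Fiona): course_id=3 -> matches Programming
  - enrollment 9 (Grace): course_id=4 -> matches Statistics
All 9 rows appear; 1 has NULL course.

SQL:
SELECT a.student, b.title AS course
FROM enrollments a
LEFT JOIN courses b ON a.course_id = b.id

Result:
student | course     
--------+------------
Wendy   | History    
Mia     | Databases  
Tina    | Programming
Karen   | Algorithms 
Dana    | Databases  
Iris    | History    
Beth    | NULL       
Fiona   | Programming
Grace   | Statistics 


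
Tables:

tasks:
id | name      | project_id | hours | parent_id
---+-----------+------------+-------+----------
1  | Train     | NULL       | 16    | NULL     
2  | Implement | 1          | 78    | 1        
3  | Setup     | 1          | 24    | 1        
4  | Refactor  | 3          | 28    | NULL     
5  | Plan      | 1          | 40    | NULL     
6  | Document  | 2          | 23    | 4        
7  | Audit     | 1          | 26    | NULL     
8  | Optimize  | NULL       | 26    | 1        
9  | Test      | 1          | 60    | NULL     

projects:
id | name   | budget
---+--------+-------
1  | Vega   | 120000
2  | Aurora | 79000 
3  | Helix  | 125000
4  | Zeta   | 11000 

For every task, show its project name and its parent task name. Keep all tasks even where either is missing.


Two LEFT JOINs from the same base table tasks: one to projects via project_id, one to tasks itself via parent_id. Both are LEFT so every task is preserved.
Match against projects:
  - task 1 (Train): project_id=NULL, no match -> kept with NULL
  - task 2 (Implement): project_id=1 -> matches Vega
  - task 3 (Setup): project_id=1 -> matches Vega
  - task 4 (Refactor): project_id=3 -> matches Helix
  - task 5 (Plan): project_id=1 -> matches Vega
  - task 6 (Document): project_id=2 -> matches Aurora
  - task 7 (Audit): project_id=1 -> matches Vega
  - task 8 (Optimize): project_id=NULL, no match -> kept with NULL
  - task 9 (Test): project_id=1 -> matches Vega
Match against tasks (self):
  - task 1 (Train): parent_id=NULL -> NULL
  - task 2 (Implement): parent_id=1 -> Train
  - task 3 (Setup): parent_id=1 -> Train
  - task 4 (Refactor): parent_id=NULL -> NULL
  - task 5 (Plan): parent_id=NULL -> NULL
  - task 6 (Document): parent_id=4 -> Refactor
  - task 7 (Audit): parent_id=NULL -> NULL
  - task 8 (Optimize): parent_id=1 -> Train
  - task 9 (Test): parent_id=NULL -> NULL

SQL:
SELECT a.name, b.name AS project, c.name AS parent
FROM tasks a
LEFT JOIN projects b ON a.project_id = b.id
LEFT JOIN tasks c ON a.parent_id = c.id

Result:
name      | project | parent  
----------+---------+---------
Train     | NULL    | NULL    
Implement | Vega    | Train   
Setup     | Vega    | Train   
Refactor  | Helix   | NULL    
Plan      | Vega    | NULL    
Document  | Aurora  | Refactor
Audit     | Vega    | NULL    
Optimize  | NULL    | Train   
Test      | Vega    | NULL    


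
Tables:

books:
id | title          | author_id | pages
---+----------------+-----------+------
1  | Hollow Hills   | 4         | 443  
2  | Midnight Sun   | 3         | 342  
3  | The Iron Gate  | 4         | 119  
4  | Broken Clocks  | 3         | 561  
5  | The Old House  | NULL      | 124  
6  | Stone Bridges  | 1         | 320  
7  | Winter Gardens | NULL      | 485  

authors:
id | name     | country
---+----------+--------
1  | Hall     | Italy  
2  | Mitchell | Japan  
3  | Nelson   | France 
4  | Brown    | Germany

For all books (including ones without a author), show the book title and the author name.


LEFT JOIN keeps every row from books (the left table); where author_id has no match in authors, the author columns become NULL. Walk through each book:
  - book 1 (Hollow Hills): author_id=4 -> matches Brown
  - book 2 (Midnight Sun): author_id=3 -> matches Nelson
  - book 3 (The Iron Gate): author_id=4 -> matches Brown
  - book 4 (Broken Clocks): author_id=3 -> matches Nelson
  - book 5 (The Old House): author_id=NULL, no match -> kept with NULL
  - book 6 (Stone Bridges): author_id=1 -> matches Hall
  - book 7 (Winter Gardens): author_id=NULL, no match -> kept with NULL
All 7 rows appear; 2 have NULL author.

SQL:
SELECT a.title, b.name AS author
FROM books a
LEFT JOIN authors b ON a.author_id = b.id

Result:
title          | author
---------------+-------
Hollow Hills   | Brown 
Midnight Sun   | Nelson
The Iron Gate  | Brown 
Broken Clocks  | Nelson
The Old House  | NULL  
Stone Bridges  | Hall  
Winter Gardens | NULL  


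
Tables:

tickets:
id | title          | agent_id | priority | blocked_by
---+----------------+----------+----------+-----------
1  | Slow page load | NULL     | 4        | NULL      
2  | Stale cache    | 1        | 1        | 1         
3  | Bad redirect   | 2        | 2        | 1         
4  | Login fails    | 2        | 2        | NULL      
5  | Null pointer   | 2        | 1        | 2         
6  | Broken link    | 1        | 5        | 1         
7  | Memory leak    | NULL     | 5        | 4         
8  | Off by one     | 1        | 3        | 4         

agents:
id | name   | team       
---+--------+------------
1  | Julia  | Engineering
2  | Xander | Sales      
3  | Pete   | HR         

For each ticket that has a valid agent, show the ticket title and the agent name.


INNER JOIN keeps only tickets rows whose agent_id matches an id in agents. Walk through each ticket:
  - ticket 1 (Slow page load): agent_id=NULL, no match -> dropped
  - ticket 2 (Stale cache): agent_id=1 -> matches Julia
  - ticket 3 (Bad redirect): agent_id=2 -> matches Xander
  - ticket 4 (Login fails): agent_id=2 -> matches Xander
  - ticket 5 (Null pointer): agent_id=2 -> matches Xander
  - ticket 6 (Broken link): agent_id=1 -> matches Julia
  - ticket 7 (Memory leak): agent_id=NULL, no match -> dropped
  - ticket 8 (Off by one): agent_id=1 -> matches Julia
So 2 of 8 rows are dropped.

SQL:
SELECT a.title, b.name AS agent
FROM tickets a
INNER JOIN agents b ON a.agent_id = b.id

Result:
title        | agent 
-------------+-------
Stale cache  | Julia 
Bad redirect | Xander
Login fails  | Xander
Null pointer | Xander
Broken link  | Julia 
Off by one   | Julia 


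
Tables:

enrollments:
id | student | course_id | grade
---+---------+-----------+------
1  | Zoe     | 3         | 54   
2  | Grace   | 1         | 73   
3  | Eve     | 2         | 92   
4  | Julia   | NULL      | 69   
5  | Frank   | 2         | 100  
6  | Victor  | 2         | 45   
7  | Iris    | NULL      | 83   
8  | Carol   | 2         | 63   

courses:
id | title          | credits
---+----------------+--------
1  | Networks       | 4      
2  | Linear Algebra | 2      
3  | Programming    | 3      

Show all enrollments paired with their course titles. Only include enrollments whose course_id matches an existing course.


INNER JOIN keeps only enrollments rows whose course_id matches an id in courses. Walk through each enrollment:
  - enrollment 1 (Zoe): course_id=3 -> matches Programming
  - enrollment 2 (Grace): course_id=1 -> matches Networks
  - enrollment 3 (Eve): course_id=2 -> matches Linear Algebra
  - enrollment 4 (Julia): course_id=NULL, no match -> dropped
  - enrollment 5 (Frank): course_id=2 -> matches Linear Algebra
  - enrollment 6 (Victor): course_id=2 -> matches Linear Algebra
  - enrollment 7 (Iris): course_id=NULL, no match -> dropped
  - enrollment 8 (Carol): course_id=2 -> matches Linear Algebra
So 2 of 8 rows are dropped.

SQL:
SELECT a.student, b.title AS course
FROM enrollments a
INNER JOIN courses b ON a.course_id = b.id

Result:
student | course        
--------+---------------
Zoe     | Programming   
Grace   | Networks      
Eve     | Linear Algebra
Frank   | Linear Algebra
Victor  | Linear Algebra
Carol   | Linear Algebra


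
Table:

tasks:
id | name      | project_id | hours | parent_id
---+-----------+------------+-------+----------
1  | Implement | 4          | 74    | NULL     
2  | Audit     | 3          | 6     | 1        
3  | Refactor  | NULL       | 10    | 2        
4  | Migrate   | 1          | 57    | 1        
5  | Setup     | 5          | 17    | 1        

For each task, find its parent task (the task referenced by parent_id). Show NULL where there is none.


This is a self-join: tasks is joined to a second copy of itself, matching each row's parent_id to another row's id. Use LEFT JOIN so rows with parent_id=NULL are kept.
  - task 1 (Implement): parent_id=NULL -> NULL
  - task 2 (Audit): parent_id=1 -> Implement
  - task 3 (Refactor): parent_id=2 -> Audit
  - task 4 (Migrate): parent_id=1 -> Implement
  - task 5 (Setup): parent_id=1 -> Implement

SQL:
SELECT a.name AS item, b.name AS parent
FROM tasks a
LEFT JOIN tasks b ON a.parent_id = b.id

Result:
item      | parent   
----------+----------
Implement | NULL     
Audit     | Implement
Refactor  | Audit    
Migrate   | Implement
Setup     | Implement


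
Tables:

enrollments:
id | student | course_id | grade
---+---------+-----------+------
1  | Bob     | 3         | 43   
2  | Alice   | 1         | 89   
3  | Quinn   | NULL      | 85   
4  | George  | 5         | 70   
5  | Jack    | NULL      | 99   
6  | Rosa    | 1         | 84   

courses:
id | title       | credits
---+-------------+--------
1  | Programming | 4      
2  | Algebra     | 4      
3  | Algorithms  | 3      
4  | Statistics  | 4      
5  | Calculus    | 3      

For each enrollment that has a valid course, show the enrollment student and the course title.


INNER JOIN keeps only enrollments rows whose course_id matches an id in courses. Walk through each enrollment:
  - enrollment 1 (Bob): course_id=3 -> matches Algorithms
  - enrollment 2 (Alice): course_id=1 -> matches Programming
  - enrollment 3 (Quinn): course_id=NULL, no match -> dropped
  - enrollment 4 (George): course_id=5 -> matches Calculus
  - enrollment 5 (Jack): course_id=NULL, no match -> dropped
  - enrollment 6 (Rosa): course_id=1 -> matches Programming
So 2 of 6 rows are dropped.

SQL:
SELECT a.student, b.title AS course
FROM enrollments a
INNER JOIN courses b ON a.course_id = b.id

Result:
student | course     
--------+------------
Bob     | Algorithms 
Alice   | Programming
George  | Calculus   
Rosa    | Programming


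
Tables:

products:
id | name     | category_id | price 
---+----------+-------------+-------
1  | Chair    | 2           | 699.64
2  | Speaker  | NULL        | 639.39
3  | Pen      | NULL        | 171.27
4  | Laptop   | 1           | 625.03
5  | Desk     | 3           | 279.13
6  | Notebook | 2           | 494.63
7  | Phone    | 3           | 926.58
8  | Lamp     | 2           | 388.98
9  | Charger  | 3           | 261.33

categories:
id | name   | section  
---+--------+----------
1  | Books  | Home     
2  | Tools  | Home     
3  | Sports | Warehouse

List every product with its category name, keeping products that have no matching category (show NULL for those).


LEFT JOIN keeps every row from products (the left table); where category_id has no match in categories, the category columns become NULL. Walk through each product:
  - product 1 (Chair): category_id=2 -> matches Tools
  - product 2 (Speaker): category_id=NULL, no match -> kept with NULL
  - product 3 (Pen): category_id=NULL, no match -> kept with NULL
  - product 4 (Laptop): category_id=1 -> matches Books
  - product 5 (Desk): category_id=3 -> matches Sports
  - product 6 (Notebook): category_id=2 -> matches Tools
  - product 7 (Phone): category_id=3 -> matches Sports
  - product 8 (Lamp): category_id=2 -> matches Tools
  - product 9 (Charger): category_id=3 -> matches Sports
All 9 rows appear; 2 have NULL category.

SQL:
SELECT a.name, b.name AS category
FROM products a
LEFT JOIN categories b ON a.category_id = b.id

Result:
name     | category
---------+---------
Chair    | Tools   
Speaker  | NULL    
Pen      | NULL    
Laptop   | Books   
Desk     | Sports  
Notebook | Tools   
Phone    | Sports  
Lamp     | Tools   
Charger  | Sports  


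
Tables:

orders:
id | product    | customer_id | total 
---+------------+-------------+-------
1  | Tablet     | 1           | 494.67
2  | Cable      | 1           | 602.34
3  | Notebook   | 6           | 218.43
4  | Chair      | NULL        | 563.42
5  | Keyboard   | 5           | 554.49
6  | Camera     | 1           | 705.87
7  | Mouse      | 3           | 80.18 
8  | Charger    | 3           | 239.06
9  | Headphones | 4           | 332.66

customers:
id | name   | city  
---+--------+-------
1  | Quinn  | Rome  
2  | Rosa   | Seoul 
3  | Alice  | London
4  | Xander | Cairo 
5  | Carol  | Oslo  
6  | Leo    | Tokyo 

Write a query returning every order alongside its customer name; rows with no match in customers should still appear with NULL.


LEFT JOIN keeps every row from orders (the left table); where customer_id has no match in customers, the customer columns become NULL. Walk through each order:
  - order 1 (Tablet): customer_id=1 -> matches Quinn
  - order 2 (Cable): customer_id=1 -> matches Quinn
  - order 3 (Notebook): customer_id=6 -> matches Leo
  - order 4 (Chair): customer_id=NULL, no match -> kept with NULL
  - order 5 (Keyboard): customer_id=5 -> matches Carol
  - order 6 (Camera): customer_id=1 -> matches Quinn
  - order 7 (Mouse): customer_id=3 -> matches Alice
  - order 8 (Charger): customer_id=3 -> matches Alice
  - order 9 (Headphones): customer_id=4 -> matches Xander
All 9 rows appear; 1 has NULL customer.

SQL:
SELECT a.product, b.name AS customer
FROM orders a
LEFT JOIN customers b ON a.customer_id = b.id

Result:
product    | customer
-----------+---------
Tablet     | Quinn   
Cable      | Quinn   
Notebook   | Leo     
Chair      | NULL    
Keyboard   | Carol   
Camera     | Quinn   
Mouse      | Alice   
Charger    | Alice   
Headphones | Xander  


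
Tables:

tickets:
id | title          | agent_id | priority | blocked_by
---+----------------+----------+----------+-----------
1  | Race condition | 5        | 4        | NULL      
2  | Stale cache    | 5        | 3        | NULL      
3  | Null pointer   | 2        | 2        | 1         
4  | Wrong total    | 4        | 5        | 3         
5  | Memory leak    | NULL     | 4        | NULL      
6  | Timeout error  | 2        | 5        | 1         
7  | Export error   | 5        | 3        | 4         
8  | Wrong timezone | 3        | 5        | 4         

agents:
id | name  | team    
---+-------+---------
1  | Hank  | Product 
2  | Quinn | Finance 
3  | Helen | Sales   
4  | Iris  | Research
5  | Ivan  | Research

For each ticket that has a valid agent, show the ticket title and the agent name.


INNER JOIN keeps only tickets rows whose agent_id matches an id in agents. Walk through each ticket:
  - ticket 1 (Race condition): agent_id=5 -> matches Ivan
  - ticket 2 (Stale cache): agent_id=5 -> matches Ivan
  - ticket 3 (Null pointer): agent_id=2 -> matches Quinn
  - ticket 4 (Wrong total): agent_id=4 -> matches Iris
  - ticket 5 (Memory leak): agent_id=NULL, no match -> dropped
  - ticket 6 (Timeout error): agent_id=2 -> matches Quinn
  - ticket 7 (Export error): agent_id=5 -> matches Ivan
  - ticket 8 (Wrong timezone): agent_id=3 -> matches Helen
So 1 of 8 rows is dropped.

SQL:
SELECT a.title, b.name AS agent
FROM tickets a
INNER JOIN agents b ON a.agent_id = b.id

Result:
title          | agent
---------------+------
Race condition | Ivan 
Stale cache    | Ivan 
Null pointer   | Quinn
Wrong total    | Iris 
Timeout error  | Quinn
Export error   | Ivan 
Wrong timezone | Helen


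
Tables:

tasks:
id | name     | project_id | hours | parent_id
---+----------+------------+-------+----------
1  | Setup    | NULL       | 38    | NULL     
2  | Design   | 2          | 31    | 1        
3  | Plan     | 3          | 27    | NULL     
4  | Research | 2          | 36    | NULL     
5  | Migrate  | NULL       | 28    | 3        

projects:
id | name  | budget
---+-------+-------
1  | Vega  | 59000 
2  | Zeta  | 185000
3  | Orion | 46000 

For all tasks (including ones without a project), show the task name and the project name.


LEFT JOIN keeps every row from tasks (the left table); where project_id has no match in projects, the project columns become NULL. Walk through each task:
  - task 1 (Setup): project_id=NULL, no match -> kept with NULL
  - task 2 (Design): project_id=2 -> matches Zeta
  - task 3 (Plan): project_id=3 -> matches Orion
  - task 4 (Research): project_id=2 -> matches Zeta
  - task 5 (Migrate): project_id=NULL, no match -> kept with NULL
All 5 rows appear; 2 have NULL project.

SQL:
SELECT a.name, b.name AS project
FROM tasks a
LEFT JOIN projects b ON a.project_id = b.id

Result:
name     | project
---------+--------
Setup    | NULL   
Design   | Zeta   
Plan     | Orion  
Research | Zeta   
Migrate  | NULL   


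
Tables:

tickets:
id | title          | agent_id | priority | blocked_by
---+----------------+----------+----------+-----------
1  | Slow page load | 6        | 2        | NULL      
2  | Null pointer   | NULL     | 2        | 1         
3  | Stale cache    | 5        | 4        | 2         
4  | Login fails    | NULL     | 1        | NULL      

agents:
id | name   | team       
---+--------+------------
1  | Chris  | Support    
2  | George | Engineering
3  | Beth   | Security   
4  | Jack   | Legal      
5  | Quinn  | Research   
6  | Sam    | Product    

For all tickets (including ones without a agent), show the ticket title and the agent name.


LEFT JOIN keeps every row from tickets (the left table); where agent_id has no match in agents, the agent columns become NULL. Walk through each ticket:
  - ticket 1 (Slow page load): agent_id=6 -> matches Sam
  - ticket 2 (Null pointer): agent_id=NULL, no match -> kept with NULL
  - ticket 3 (Stale cache): agent_id=5 -> matches Quinn
  - ticket 4 (Login fails): agent_id=NULL, no match -> kept with NULL
All 4 rows appear; 2 have NULL agent.

SQL:
SELECT a.title, b.name AS agent
FROM tickets a
LEFT JOIN agents b ON a.agent_id = b.id

Result:
title          | agent
---------------+------
Slow page load | Sam  
Null pointer   | NULL 
Stale cache    | Quinn
Login fails    | NULL 


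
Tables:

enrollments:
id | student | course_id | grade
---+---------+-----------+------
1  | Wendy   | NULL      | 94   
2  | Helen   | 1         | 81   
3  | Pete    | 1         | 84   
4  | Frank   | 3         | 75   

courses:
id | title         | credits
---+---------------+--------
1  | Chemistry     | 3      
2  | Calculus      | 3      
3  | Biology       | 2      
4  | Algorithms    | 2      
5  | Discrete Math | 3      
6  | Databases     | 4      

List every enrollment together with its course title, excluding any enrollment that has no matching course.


INNER JOIN keeps only enrollments rows whose course_id matches an id in courses. Walk through each enrollment:
  - enrollment 1 (Wendy): course_id=NULL, no match -> dropped
  - enrollment 2 (Helen): course_id=1 -> matches Chemistry
  - enrollment 3 (Pete): course_id=1 -> matches Chemistry
  - enrollment 4 (Frank): course_id=3 -> matches Biology
So 1 of 4 rows is dropped.

SQL:
SELECT a.student, b.title AS course
FROM enrollments a
INNER JOIN courses b ON a.course_id = b.id

Result:
student | course   
--------+----------
Helen   | Chemistry
Pete    | Chemistry
Frank   | Biology  


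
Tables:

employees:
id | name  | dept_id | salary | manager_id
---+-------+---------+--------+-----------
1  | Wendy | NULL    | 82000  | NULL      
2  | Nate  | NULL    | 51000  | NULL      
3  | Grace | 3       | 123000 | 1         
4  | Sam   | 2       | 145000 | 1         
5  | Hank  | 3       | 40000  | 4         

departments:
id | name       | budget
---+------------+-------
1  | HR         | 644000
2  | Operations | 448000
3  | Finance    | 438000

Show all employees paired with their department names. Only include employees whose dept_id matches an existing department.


INNER JOIN keeps only employees rows whose dept_id matches an id in departments. Walk through each employee:
  - employee 1 (Wendy): dept_id=NULL, no match -> dropped
  - employee 2 (Nate): dept_id=NULL, no match -> dropped
  - employee 3 (Grace): dept_id=3 -> matches Finance
  - employee 4 (Sam): dept_id=2 -> matches Operations
  - employee 5 (Hank): dept_id=3 -> matches Finance
So 2 of 5 rows are dropped.

SQL:
SELECT a.name, b.name AS department
FROM employees a
INNER JOIN departments b ON a.dept_id = b.id

Result:
name  | department
------+-----------
Grace | Finance   
Sam   | Operations
Hank  | Finance   


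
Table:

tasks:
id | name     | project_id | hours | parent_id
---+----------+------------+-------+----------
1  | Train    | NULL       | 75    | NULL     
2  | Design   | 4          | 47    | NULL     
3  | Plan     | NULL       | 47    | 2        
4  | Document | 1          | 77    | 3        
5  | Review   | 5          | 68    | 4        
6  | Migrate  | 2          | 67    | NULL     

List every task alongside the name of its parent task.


This is a self-join: tasks is joined to a second copy of itself, matching each row's parent_id to another row's id. Use LEFT JOIN so rows with parent_id=NULL are kept.
  - task 1 (Train): parent_id=NULL -> NULL
  - task 2 (Design): parent_id=NULL -> NULL
  - task 3 (Plan): parent_id=2 -> Design
  - task 4 (Document): parent_id=3 -> Plan
  - task 5 (Review): parent_id=4 -> Document
  - task 6 (Migrate): parent_id=NULL -> NULL

SQL:
SELECT a.name AS item, b.name AS parent
FROM tasks a
LEFT JOIN tasks b ON a.parent_id = b.id

Result:
item     | parent  
---------+---------
Train    | NULL    
Design   | NULL    
Plan     | Design  
Document | Plan    
Review   | Document
Migrate  | NULL    


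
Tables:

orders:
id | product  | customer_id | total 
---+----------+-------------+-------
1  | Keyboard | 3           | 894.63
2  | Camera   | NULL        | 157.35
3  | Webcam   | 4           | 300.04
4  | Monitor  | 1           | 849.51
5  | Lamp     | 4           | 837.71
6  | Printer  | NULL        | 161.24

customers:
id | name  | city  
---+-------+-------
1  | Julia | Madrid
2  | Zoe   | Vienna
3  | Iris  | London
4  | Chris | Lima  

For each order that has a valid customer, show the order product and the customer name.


INNER JOIN keeps only orders rows whose customer_id matches an id in customers. Walk through each order:
  - order 1 (Keyboard): customer_id=3 -> matches Iris
  - order 2 (Camera): customer_id=NULL, no match -> dropped
  - order 3 (Webcam): customer_id=4 -> matches Chris
  - order 4 (Monitor): customer_id=1 -> matches Julia
  - order 5 (Lamp): customer_id=4 -> matches Chris
  - order 6 (Printer): customer_id=NULL, no match -> dropped
So 2 of 6 rows are dropped.

SQL:
SELECT a.product, b.name AS customer
FROM orders a
INNER JOIN customers b ON a.customer_id = b.id

Result:
product  | customer
---------+---------
Keyboard | Iris    
Webcam   | Chris   
Monitor  | Julia   
Lamp     | Chris   


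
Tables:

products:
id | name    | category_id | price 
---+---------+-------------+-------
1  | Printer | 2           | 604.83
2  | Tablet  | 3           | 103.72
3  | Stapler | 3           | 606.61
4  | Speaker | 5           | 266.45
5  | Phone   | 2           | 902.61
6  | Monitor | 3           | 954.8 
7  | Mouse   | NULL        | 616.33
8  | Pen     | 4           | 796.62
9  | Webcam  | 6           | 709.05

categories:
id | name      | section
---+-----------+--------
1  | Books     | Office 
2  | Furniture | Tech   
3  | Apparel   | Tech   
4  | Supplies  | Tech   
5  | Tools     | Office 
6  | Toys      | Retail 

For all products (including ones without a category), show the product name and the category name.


LEFT JOIN keeps every row from products (the left table); where category_id has no match in categories, the category columns become NULL. Walk through each product:
  - product 1 (Printer): category_id=2 -> matches Furniture
  - product 2 (Tablet): category_id=3 -> matches Apparel
  - product 3 (Stapler): category_id=3 -> matches Apparel
  - product 4 (Speaker): category_id=5 -> matches Tools
  - product 5 (Phone): category_id=2 -> matches Furniture
  - product 6 (Monitor): category_id=3 -> matches Apparel
  - product 7 (Mouse): category_id=NULL, no match -> kept with NULL
  - product 8 (Pen): category_id=4 -> matches Supplies
  - product 9 (Webcam): category_id=6 -> matches Toys
All 9 rows appear; 1 has NULL category.

SQL:
SELECT a.name, b.name AS category
FROM products a
LEFT JOIN categories b ON a.category_id = b.id

Result:
name    | category 
--------+----------
Printer | Furniture
Tablet  | Apparel  
Stapler | Apparel  
Speaker | Tools    
Phone   | Furniture
Monitor | Apparel  
Mouse   | NULL     
Pen     | Supplies 
Webcam  | Toys     


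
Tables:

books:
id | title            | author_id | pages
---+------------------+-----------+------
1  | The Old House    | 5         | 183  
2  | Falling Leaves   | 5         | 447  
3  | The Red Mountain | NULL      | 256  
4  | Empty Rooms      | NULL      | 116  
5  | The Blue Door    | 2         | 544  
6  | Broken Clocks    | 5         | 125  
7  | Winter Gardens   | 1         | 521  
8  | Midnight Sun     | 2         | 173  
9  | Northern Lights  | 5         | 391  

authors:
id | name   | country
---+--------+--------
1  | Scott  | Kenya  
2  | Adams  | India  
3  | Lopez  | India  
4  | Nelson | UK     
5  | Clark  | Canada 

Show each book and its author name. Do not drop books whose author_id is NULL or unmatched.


LEFT JOIN keeps every row from books (the left table); where author_id has no match in authors, the author columns become NULL. Walk through each book:
  - book 1 (The Old House): author_id=5 -> matches Clark
  - book 2 (Falling Leaves): author_id=5 -> matches Clark
  - book 3 (The Red Mountain): author_id=NULL, no match -> kept with NULL
  - book 4 (Empty Rooms): author_id=NULL, no match -> kept with NULL
  - book 5 (The Blue Door): author_id=2 -> matches Adams
  - book 6 (Broken Clocks): author_id=5 -> matches Clark
  - book 7 (Winter Gardens): author_id=1 -> matches Scott
  - book 8 (Midnight Sun): author_id=2 -> matches Adams
  - book 9 (Northern Lights): author_id=5 -> matches Clark
All 9 rows appear; 2 have NULL author.

SQL:
SELECT a.title, b.name AS author
FROM books a
LEFT JOIN authors b ON a.author_id = b.id

Result:
title            | author
-----------------+-------
The Old House    | Clark 
Falling Leaves   | Clark 
The Red Mountain | NULL  
Empty Rooms      | NULL  
The Blue Door    | Adams 
Broken Clocks    | Clark 
Winter Gardens   | Scott 
Midnight Sun     | Adams 
Northern Lights  | Clark 


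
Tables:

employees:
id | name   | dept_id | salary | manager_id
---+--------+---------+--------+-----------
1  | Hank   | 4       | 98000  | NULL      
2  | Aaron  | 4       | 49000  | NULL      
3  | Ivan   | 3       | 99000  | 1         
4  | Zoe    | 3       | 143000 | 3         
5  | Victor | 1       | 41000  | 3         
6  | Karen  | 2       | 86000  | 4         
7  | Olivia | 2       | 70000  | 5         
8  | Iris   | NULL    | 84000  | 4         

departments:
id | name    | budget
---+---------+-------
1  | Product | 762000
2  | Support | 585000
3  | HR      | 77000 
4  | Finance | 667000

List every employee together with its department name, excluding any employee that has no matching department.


INNER JOIN keeps only employees rows whose dept_id matches an id in departments. Walk through each employee:
  - employee 1 (Hank): dept_id=4 -> matches Finance
  - employee 2 (Aaron): dept_id=4 -> matches Finance
  - employee 3 (Ivan): dept_id=3 -> matches HR
  - employee 4 (Zoe): dept_id=3 -> matches HR
  - employee 5 (Victor): dept_id=1 -> matches Product
  - employee 6 (Karen): dept_id=2 -> matches Support
  - employee 7 (Olivia): dept_id=2 -> matches Support
  - employee 8 (Iris): dept_id=NULL, no match -> dropped
So 1 of 8 rows is dropped.

SQL:
SELECT a.name, b.name AS department
FROM employees a
INNER JOIN departments b ON a.dept_id = b.id

Result:
name   | department
-------+-----------
Hank   | Finance   
Aaron  | Finance   
Ivan   | HR        
Zoe    | HR        
Victor | Product   
Karen  | Support   
Olivia | Support   


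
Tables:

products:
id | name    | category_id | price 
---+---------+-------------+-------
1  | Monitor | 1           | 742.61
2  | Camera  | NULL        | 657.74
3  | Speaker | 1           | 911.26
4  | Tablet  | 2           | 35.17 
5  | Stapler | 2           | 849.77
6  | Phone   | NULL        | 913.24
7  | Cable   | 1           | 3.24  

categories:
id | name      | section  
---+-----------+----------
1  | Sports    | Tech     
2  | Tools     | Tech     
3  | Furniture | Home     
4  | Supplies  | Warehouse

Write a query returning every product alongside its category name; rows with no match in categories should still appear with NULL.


LEFT JOIN keeps every row from products (the left table); where category_id has no match in categories, the category columns become NULL. Walk through each product:
  - product 1 (Monitor): category_id=1 -> matches Sports
  - product 2 (Camera): category_id=NULL, no match -> kept with NULL
  - product 3 (Speaker): category_id=1 -> matches Sports
  - product 4 (Tablet): category_id=2 -> matches Tools
  - product 5 (Stapler): category_id=2 -> matches Tools
  - product 6 (Phone): category_id=NULL, no match -> kept with NULL
  - product 7 (Cable): category_id=1 -> matches Sports
All 7 rows appear; 2 have NULL category.

SQL:
SELECT a.name, b.name AS category
FROM products a
LEFT JOIN categories b ON a.category_id = b.id

Result:
name    | category
--------+---------
Monitor | Sports  
Camera  | NULL    
Speaker | Sports  
Tablet  | Tools   
Stapler | Tools   
Phone   | NULL    
Cable   | Sports  


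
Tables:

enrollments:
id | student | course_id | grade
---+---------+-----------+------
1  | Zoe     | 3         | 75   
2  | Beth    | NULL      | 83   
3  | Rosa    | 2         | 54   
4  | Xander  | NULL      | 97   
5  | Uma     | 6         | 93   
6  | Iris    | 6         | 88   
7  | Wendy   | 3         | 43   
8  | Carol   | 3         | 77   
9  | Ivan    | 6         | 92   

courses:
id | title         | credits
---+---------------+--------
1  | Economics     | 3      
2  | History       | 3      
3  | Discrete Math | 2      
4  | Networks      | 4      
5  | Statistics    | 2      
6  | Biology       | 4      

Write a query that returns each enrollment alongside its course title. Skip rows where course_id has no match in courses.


INNER JOIN keeps only enrollments rows whose course_id matches an id in courses. Walk through each enrollment:
  - enrollment 1 (Zoe): course_id=3 -> matches Discrete Math
  - enrollment 2 (Beth): course_id=NULL, no match -> dropped
  - enrollment 3 (Rosa): course_id=2 -> matches History
  - enrollment 4 (Xander): course_id=NULL, no match -> dropped
  - enrollment 5 (Uma): course_id=6 -> matches Biology
  - enrollment 6 (Iris): course_id=6 -> matches Biology
  - enrollment 7 (Wendy): course_id=3 -> matches Discrete Math
  - enrollment 8 (Carol): course_id=3 -> matches Discrete Math
  - enrollment 9 (Ivan): course_id=6 -> matches Biology
So 2 of 9 rows are dropped.

SQL:
SELECT a.student, b.title AS course
FROM enrollments a
INNER JOIN courses b ON a.course_id = b.id

Result:
student | course       
--------+--------------
Zoe     | Discrete Math
Rosa    | History      
Uma     | Biology      
Iris    | Biology      
Wendy   | Discrete Math
Carol   | Discrete Math
Ivan    | Biology      
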